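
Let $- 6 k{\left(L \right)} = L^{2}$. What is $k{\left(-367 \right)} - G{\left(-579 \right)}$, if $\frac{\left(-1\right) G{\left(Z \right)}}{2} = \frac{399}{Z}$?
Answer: $- \frac{25996573}{1158} \approx -22450.0$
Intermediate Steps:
$G{\left(Z \right)} = - \frac{798}{Z}$ ($G{\left(Z \right)} = - 2 \frac{399}{Z} = - \frac{798}{Z}$)
$k{\left(L \right)} = - \frac{L^{2}}{6}$
$k{\left(-367 \right)} - G{\left(-579 \right)} = - \frac{\left(-367\right)^{2}}{6} - - \frac{798}{-579} = \left(- \frac{1}{6}\right) 134689 - \left(-798\right) \left(- \frac{1}{579}\right) = - \frac{134689}{6} - \frac{266}{193} = - \frac{25996573}{1158}$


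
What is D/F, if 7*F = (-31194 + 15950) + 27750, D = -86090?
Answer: -301315/6253 ≈ -48.187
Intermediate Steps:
F = 12506/7 (F = ((-31194 + 15950) + 27750)/7 = (-15244 + 27750)/7 = (⅐)*12506 = 12506/7 ≈ 1786.6)
D/F = -86090/12506/7 = -86090*7/12506 = -301315/6253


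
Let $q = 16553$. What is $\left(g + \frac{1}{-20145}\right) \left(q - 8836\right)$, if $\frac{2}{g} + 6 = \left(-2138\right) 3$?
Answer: $- \frac{4005123}{1437010} \approx -2.7871$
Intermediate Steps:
$g = - \frac{1}{3210}$ ($g = \frac{2}{-6 - 6414} = \frac{2}{-6420} = 2 \left(- \frac{1}{6420}\right) = - \frac{1}{3210} \approx -0.00031153$)
$\left(g + \frac{1}{-20145}\right) \left(q - 8836\right) = \left(- \frac{1}{3210} + \frac{1}{-20145}\right) \left(16553 - 8836\right) = \left(- \frac{1}{3210} - \frac{1}{20145}\right) 7717 = \left(- \frac{519}{1437010}\right) 7717 = - \frac{4005123}{1437010}$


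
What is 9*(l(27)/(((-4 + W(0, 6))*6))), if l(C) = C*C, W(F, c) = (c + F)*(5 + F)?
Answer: 2187/52 ≈ 42.058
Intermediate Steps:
W(F, c) = (5 + F)*(F + c) (W(F, c) = (F + c)*(5 + F) = (5 + F)*(F + c))
l(C) = C**2
9*(l(27)/(((-4 + W(0, 6))*6))) = 9*(27**2/(((-4 + (0**2 + 5*0 + 5*6 + 0*6))*6))) = 9*(729/(((-4 + (0 + 0 + 30 + 0))*6))) = 9*(729/(((-4 + 30)*6))) = 9*(729/((26*6))) = 9*(729/156) = 9*(729*(1/156)) = 9*(243/52) = 2187/52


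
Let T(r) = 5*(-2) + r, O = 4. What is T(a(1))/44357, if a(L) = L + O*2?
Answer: -1/44357 ≈ -2.2544e-5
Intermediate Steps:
a(L) = 8 + L (a(L) = L + 4*2 = L + 8 = 8 + L)
T(r) = -10 + r
T(a(1))/44357 = (-10 + (8 + 1))/44357 = (-10 + 9)*(1/44357) = -1*1/44357 = -1/44357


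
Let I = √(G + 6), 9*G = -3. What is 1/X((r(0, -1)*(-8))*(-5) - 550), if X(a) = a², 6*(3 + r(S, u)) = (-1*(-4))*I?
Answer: 3301857/1442761322500 + 21708*√51/360690330625 ≈ 2.7184e-6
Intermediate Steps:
G = -⅓ (G = (⅑)*(-3) = -⅓ ≈ -0.33333)
I = √51/3 (I = √(-⅓ + 6) = √(17/3) = √51/3 ≈ 2.3805)
r(S, u) = -3 + 2*√51/9 (r(S, u) = -3 + ((-1*(-4))*(√51/3))/6 = -3 + (4*(√51/3))/6 = -3 + (4*√51/3)/6 = -3 + 2*√51/9)
1/X((r(0, -1)*(-8))*(-5) - 550) = 1/((((-3 + 2*√51/9)*(-8))*(-5) - 550)²) = 1/(((24 - 16*√51/9)*(-5) - 550)²) = 1/(((-120 + 80*√51/9) - 550)²) = 1/((-670 + 80*√51/9)²) = (-670 + 80*√51/9)⁻²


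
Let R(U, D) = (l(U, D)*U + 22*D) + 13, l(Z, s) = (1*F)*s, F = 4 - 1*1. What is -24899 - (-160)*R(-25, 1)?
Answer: -31299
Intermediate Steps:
F = 3 (F = 4 - 1 = 3)
l(Z, s) = 3*s (l(Z, s) = (1*3)*s = 3*s)
R(U, D) = 13 + 22*D + 3*D*U (R(U, D) = ((3*D)*U + 22*D) + 13 = (3*D*U + 22*D) + 13 = (22*D + 3*D*U) + 13 = 13 + 22*D + 3*D*U)
-24899 - (-160)*R(-25, 1) = -24899 - (-160)*(13 + 22*1 + 3*1*(-25)) = -24899 - (-160)*(13 + 22 - 75) = -24899 - (-160)*(-40) = -24899 - 1*6400 = -24899 - 6400 = -31299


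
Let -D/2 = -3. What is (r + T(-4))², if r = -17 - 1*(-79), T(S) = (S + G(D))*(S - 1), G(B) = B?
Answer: 2704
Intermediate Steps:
D = 6 (D = -2*(-3) = 6)
T(S) = (-1 + S)*(6 + S) (T(S) = (S + 6)*(S - 1) = (6 + S)*(-1 + S) = (-1 + S)*(6 + S))
r = 62 (r = -17 + 79 = 62)
(r + T(-4))² = (62 + (-6 + (-4)² + 5*(-4)))² = (62 + (-6 + 16 - 20))² = (62 - 10)² = 52² = 2704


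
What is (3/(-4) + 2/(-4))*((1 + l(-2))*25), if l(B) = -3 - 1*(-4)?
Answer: -125/2 ≈ -62.500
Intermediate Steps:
l(B) = 1 (l(B) = -3 + 4 = 1)
(3/(-4) + 2/(-4))*((1 + l(-2))*25) = (3/(-4) + 2/(-4))*((1 + 1)*25) = (3*(-¼) + 2*(-¼))*(2*25) = (-¾ - ½)*50 = -5/4*50 = -125/2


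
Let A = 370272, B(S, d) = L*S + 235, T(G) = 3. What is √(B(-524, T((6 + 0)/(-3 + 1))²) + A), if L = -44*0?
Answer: √370507 ≈ 608.69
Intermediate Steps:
L = 0
B(S, d) = 235 (B(S, d) = 0*S + 235 = 0 + 235 = 235)
√(B(-524, T((6 + 0)/(-3 + 1))²) + A) = √(235 + 370272) = √370507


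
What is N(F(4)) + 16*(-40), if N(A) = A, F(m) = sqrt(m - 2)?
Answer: -640 + sqrt(2) ≈ -638.59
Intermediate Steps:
F(m) = sqrt(-2 + m)
N(F(4)) + 16*(-40) = sqrt(-2 + 4) + 16*(-40) = sqrt(2) - 640 = -640 + sqrt(2)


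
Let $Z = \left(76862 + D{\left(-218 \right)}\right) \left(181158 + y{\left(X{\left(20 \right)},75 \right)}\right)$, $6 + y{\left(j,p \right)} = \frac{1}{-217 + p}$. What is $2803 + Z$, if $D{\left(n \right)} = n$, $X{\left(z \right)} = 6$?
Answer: $\frac{985779346739}{71} \approx 1.3884 \cdot 10^{10}$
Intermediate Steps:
$y{\left(j,p \right)} = -6 + \frac{1}{-217 + p}$
$Z = \frac{985779147726}{71}$ ($Z = \left(76862 - 218\right) \left(181158 + \frac{1303 - 450}{-217 + 75}\right) = 76644 \left(181158 + \frac{1303 - 450}{-142}\right) = 76644 \left(181158 - \frac{853}{142}\right) = 76644 \cdot \frac{25723583}{142} = \frac{985779147726}{71} \approx 1.3884 \cdot 10^{10}$)
$2803 + Z = 2803 + \frac{985779147726}{71} = \frac{985779346739}{71}$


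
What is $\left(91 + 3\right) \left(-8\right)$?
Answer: $-752$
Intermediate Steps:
$\left(91 + 3\right) \left(-8\right) = 94 \left(-8\right) = -752$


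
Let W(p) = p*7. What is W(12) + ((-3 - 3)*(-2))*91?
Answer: 1176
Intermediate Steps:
W(p) = 7*p
W(12) + ((-3 - 3)*(-2))*91 = 7*12 + ((-3 - 3)*(-2))*91 = 84 - 6*(-2)*91 = 84 + 12*91 = 84 + 1092 = 1176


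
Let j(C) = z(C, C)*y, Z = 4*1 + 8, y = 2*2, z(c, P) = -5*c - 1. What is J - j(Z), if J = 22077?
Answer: 22321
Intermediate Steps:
z(c, P) = -1 - 5*c
y = 4
Z = 12 (Z = 4 + 8 = 12)
j(C) = -4 - 20*C (j(C) = (-1 - 5*C)*4 = -4 - 20*C)
J - j(Z) = 22077 - (-4 - 20*12) = 22077 - (-4 - 240) = 22077 - 1*(-244) = 22077 + 244 = 22321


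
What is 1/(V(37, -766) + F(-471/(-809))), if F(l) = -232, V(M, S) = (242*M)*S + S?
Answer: -1/6859762 ≈ -1.4578e-7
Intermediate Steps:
V(M, S) = S + 242*M*S (V(M, S) = 242*M*S + S = S + 242*M*S)
1/(V(37, -766) + F(-471/(-809))) = 1/(-766*(1 + 242*37) - 232) = 1/(-766*(1 + 8954) - 232) = 1/(-766*8955 - 232) = 1/(-6859530 - 232) = 1/(-6859762) = -1/6859762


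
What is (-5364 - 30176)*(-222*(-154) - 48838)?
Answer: 520661000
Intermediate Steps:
(-5364 - 30176)*(-222*(-154) - 48838) = -35540*(34188 - 48838) = -35540*(-14650) = 520661000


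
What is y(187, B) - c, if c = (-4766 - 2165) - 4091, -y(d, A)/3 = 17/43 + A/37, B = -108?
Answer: 17548047/1591 ≈ 11030.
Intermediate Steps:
y(d, A) = -51/43 - 3*A/37 (y(d, A) = -3*(17/43 + A/37) = -51/43 - 3*A/37)
c = -11022 (c = -6931 - 4091 = -11022)
y(187, B) - c = (-51/43 - 3/37*(-108)) - 1*(-11022) = (-51/43 + 324/37) + 11022 = 12045/1591 + 11022 = 17548047/1591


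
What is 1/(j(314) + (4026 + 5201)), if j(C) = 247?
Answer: 1/9474 ≈ 0.00010555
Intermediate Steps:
1/(j(314) + (4026 + 5201)) = 1/(247 + (4026 + 5201)) = 1/(247 + 9227) = 1/9474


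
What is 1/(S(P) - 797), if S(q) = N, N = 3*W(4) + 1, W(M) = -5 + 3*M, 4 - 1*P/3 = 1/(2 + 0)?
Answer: -1/775 ≈ -0.0012903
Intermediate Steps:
P = 21/2 (P = 12 - 3/(2 + 0) = 12 - 3/2 = 21/2 ≈ 10.500)
N = 22 (N = 3*(-5 + 3*4) + 1 = 3*(-5 + 12) + 1 = 3*7 + 1 = 21 + 1 = 22)
S(q) = 22
1/(S(P) - 797) = 1/(22 - 797) = 1/(-775) = -1/775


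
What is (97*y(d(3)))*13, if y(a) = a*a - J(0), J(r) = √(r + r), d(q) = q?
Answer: 11349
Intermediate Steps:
J(r) = √2*√r (J(r) = √(2*r) = √2*√r)
y(a) = a² (y(a) = a*a - √2*√0 = a² - √2*0 = a² - 1*0 = a² + 0 = a²)
(97*y(d(3)))*13 = (97*3²)*13 = (97*9)*13 = 873*13 = 11349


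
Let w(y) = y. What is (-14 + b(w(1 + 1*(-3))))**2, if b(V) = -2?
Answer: 256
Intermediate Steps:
(-14 + b(w(1 + 1*(-3))))**2 = (-14 - 2)**2 = (-16)**2 = 256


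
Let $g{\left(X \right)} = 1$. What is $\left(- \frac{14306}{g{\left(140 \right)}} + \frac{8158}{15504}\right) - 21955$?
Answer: $- \frac{281091193}{7752} \approx -36261.0$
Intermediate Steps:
$\left(- \frac{14306}{g{\left(140 \right)}} + \frac{8158}{15504}\right) - 21955 = \left(- \frac{14306}{1} + \frac{8158}{15504}\right) - 21955 = \left(\left(-14306\right) 1 + 8158 \cdot \frac{1}{15504}\right) - 21955 = \left(-14306 + \frac{4079}{7752}\right) - 21955 = - \frac{110896033}{7752} - 21955 = - \frac{281091193}{7752}$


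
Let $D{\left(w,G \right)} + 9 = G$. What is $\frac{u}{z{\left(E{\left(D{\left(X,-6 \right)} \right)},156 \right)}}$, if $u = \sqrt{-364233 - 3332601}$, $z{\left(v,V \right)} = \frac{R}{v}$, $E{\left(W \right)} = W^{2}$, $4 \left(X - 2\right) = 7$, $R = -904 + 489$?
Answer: $- \frac{45 i \sqrt{3696834}}{83} \approx - 1042.4 i$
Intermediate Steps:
$R = -415$
$X = \frac{15}{4}$ ($X = 2 + \frac{1}{4} \cdot 7 = 2 + \frac{7}{4} = \frac{15}{4} \approx 3.75$)
$D{\left(w,G \right)} = -9 + G$
$z{\left(v,V \right)} = - \frac{415}{v}$
$u = i \sqrt{3696834}$ ($u = \sqrt{-3696834} = i \sqrt{3696834} \approx 1922.7 i$)
$\frac{u}{z{\left(E{\left(D{\left(X,-6 \right)} \right)},156 \right)}} = \frac{i \sqrt{3696834}}{\left(-415\right) \frac{1}{\left(-9 - 6\right)^{2}}} = \frac{i \sqrt{3696834}}{\left(-415\right) \frac{1}{\left(-15\right)^{2}}} = \frac{i \sqrt{3696834}}{\left(-415\right) \frac{1}{225}} = \frac{i \sqrt{3696834}}{- \frac{83}{45}} = i \sqrt{3696834} \left(- \frac{45}{83}\right) = - \frac{45 i \sqrt{3696834}}{83}$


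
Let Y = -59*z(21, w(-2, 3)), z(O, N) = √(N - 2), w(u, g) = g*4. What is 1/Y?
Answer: -√10/590 ≈ -0.0053598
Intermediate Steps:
w(u, g) = 4*g
z(O, N) = √(-2 + N)
Y = -59*√10 (Y = -59*√(-2 + 4*3) = -59*√(-2 + 12) = -59*√10 ≈ -186.57)
1/Y = 1/(-59*√10) = -√10/590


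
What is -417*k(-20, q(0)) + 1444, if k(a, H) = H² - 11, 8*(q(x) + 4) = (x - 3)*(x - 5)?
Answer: 265471/64 ≈ 4148.0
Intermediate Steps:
q(x) = -4 + (-5 + x)*(-3 + x)/8 (q(x) = -4 + ((x - 3)*(x - 5))/8 = -4 + ((-3 + x)*(-5 + x))/8 = -4 + ((-5 + x)*(-3 + x))/8 = -4 + (-5 + x)*(-3 + x)/8)
k(a, H) = -11 + H²
-417*k(-20, q(0)) + 1444 = -417*(-11 + (-17/8 - 1*0 + (⅛)*0²)²) + 1444 = -417*(-11 + (-17/8 + 0 + (⅛)*0)²) + 1444 = -417*(-11 + (-17/8 + 0 + 0)²) + 1444 = -417*(-11 + (-17/8)²) + 1444 = -417*(-11 + 289/64) + 1444 = -417*(-415/64) + 1444 = 173055/64 + 1444 = 265471/64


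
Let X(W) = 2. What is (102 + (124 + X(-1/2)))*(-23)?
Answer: -5244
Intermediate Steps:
(102 + (124 + X(-1/2)))*(-23) = (102 + (124 + 2))*(-23) = (102 + 126)*(-23) = 228*(-23) = -5244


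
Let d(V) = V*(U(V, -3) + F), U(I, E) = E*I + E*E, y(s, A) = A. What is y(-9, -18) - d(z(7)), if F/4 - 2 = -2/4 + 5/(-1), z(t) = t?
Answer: 164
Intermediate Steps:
U(I, E) = E**2 + E*I (U(I, E) = E*I + E**2 = E**2 + E*I)
F = -14 (F = 8 + 4*(-2/4 + 5/(-1)) = 8 + 4*(-2*1/4 + 5*(-1)) = 8 + 4*(-1/2 - 5) = 8 + 4*(-11/2) = 8 - 22 = -14)
d(V) = V*(-5 - 3*V) (d(V) = V*(-3*(-3 + V) - 14) = V*((9 - 3*V) - 14) = V*(-5 - 3*V))
y(-9, -18) - d(z(7)) = -18 - (-1)*7*(5 + 3*7) = -18 - (-1)*7*(5 + 21) = -18 - (-1)*7*26 = -18 - 1*(-182) = -18 + 182 = 164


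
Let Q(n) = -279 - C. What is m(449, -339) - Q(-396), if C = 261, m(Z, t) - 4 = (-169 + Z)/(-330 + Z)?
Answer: 9288/17 ≈ 546.35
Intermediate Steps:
m(Z, t) = 4 + (-169 + Z)/(-330 + Z)
Q(n) = -540 (Q(n) = -279 - 1*261 = -279 - 261 = -540)
m(449, -339) - Q(-396) = (-1489 + 5*449)/(-330 + 449) - 1*(-540) = (-1489 + 2245)/119 + 540 = (1/119)*756 + 540 = 108/17 + 540 = 9288/17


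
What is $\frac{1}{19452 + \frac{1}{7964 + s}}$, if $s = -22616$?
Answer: $\frac{14652}{285010703} \approx 5.1409 \cdot 10^{-5}$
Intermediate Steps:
$\frac{1}{19452 + \frac{1}{7964 + s}} = \frac{1}{19452 + \frac{1}{7964 - 22616}} = \frac{1}{19452 + \frac{1}{-14652}} = \frac{1}{19452 - \frac{1}{14652}} = \frac{1}{\frac{285010703}{14652}} = \frac{14652}{285010703}$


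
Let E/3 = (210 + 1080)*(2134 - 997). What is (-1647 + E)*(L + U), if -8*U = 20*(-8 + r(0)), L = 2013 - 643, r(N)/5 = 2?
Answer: 6004011195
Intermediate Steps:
r(N) = 10 (r(N) = 5*2 = 10)
E = 4400190 (E = 3*((210 + 1080)*(2134 - 997)) = 3*(1290*1137) = 3*1466730 = 4400190)
L = 1370
U = -5 (U = -5*(-8 + 10)/2 = -5*2/2 = -⅛*40 = -5)
(-1647 + E)*(L + U) = (-1647 + 4400190)*(1370 - 5) = 4398543*1365 = 6004011195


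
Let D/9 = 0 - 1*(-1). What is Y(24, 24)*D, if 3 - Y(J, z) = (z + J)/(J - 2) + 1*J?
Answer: -2295/11 ≈ -208.64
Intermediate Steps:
D = 9 (D = 9*(0 - 1*(-1)) = 9*(0 + 1) = 9*1 = 9)
Y(J, z) = 3 - J - (J + z)/(-2 + J) (Y(J, z) = 3 - ((z + J)/(J - 2) + 1*J) = 3 - ((J + z)/(-2 + J) + J) = 3 - (J + (J + z)/(-2 + J)) = 3 + (-J - (J + z)/(-2 + J)) = 3 - J - (J + z)/(-2 + J))
Y(24, 24)*D = ((-6 - 1*24 - 1*24² + 4*24)/(-2 + 24))*9 = ((-6 - 24 - 1*576 + 96)/22)*9 = ((-6 - 24 - 576 + 96)/22)*9 = ((1/22)*(-510))*9 = -255/11*9 = -2295/11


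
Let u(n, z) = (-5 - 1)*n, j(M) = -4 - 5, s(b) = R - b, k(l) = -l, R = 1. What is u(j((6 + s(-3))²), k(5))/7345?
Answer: 54/7345 ≈ 0.0073519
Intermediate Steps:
s(b) = 1 - b
j(M) = -9
u(n, z) = -6*n
u(j((6 + s(-3))²), k(5))/7345 = -6*(-9)/7345 = 54*(1/7345) = 54/7345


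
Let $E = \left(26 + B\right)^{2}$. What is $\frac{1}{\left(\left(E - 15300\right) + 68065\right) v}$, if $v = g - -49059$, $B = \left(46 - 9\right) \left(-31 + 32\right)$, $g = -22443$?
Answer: $\frac{1}{1510032144} \approx 6.6224 \cdot 10^{-10}$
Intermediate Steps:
$B = 37$ ($B = 37 \cdot 1 = 37$)
$v = 26616$ ($v = -22443 - -49059 = -22443 + 49059 = 26616$)
$E = 3969$ ($E = \left(26 + 37\right)^{2} = 63^{2} = 3969$)
$\frac{1}{\left(\left(E - 15300\right) + 68065\right) v} = \frac{1}{\left(\left(3969 - 15300\right) + 68065\right) 26616} = \frac{1}{\left(3969 - 15300\right) + 68065} \cdot \frac{1}{26616} = \frac{1}{-11331 + 68065} \cdot \frac{1}{26616} = \frac{1}{56734} \cdot \frac{1}{26616} = \frac{1}{1510032144}$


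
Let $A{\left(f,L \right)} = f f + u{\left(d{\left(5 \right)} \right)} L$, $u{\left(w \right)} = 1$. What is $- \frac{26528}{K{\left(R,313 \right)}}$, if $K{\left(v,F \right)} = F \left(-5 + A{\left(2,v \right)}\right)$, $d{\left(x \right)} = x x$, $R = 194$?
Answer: $- \frac{26528}{60409} \approx -0.43914$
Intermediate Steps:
$d{\left(x \right)} = x^{2}$
$A{\left(f,L \right)} = L + f^{2}$ ($A{\left(f,L \right)} = f f + 1 L = f^{2} + L = L + f^{2}$)
$K{\left(v,F \right)} = F \left(-1 + v\right)$ ($K{\left(v,F \right)} = F \left(-5 + \left(v + 2^{2}\right)\right) = F \left(-5 + \left(v + 4\right)\right) = F \left(-5 + \left(4 + v\right)\right) = F \left(-1 + v\right)$)
$- \frac{26528}{K{\left(R,313 \right)}} = - \frac{26528}{313 \left(-1 + 194\right)} = - \frac{26528}{313 \cdot 193} = - \frac{26528}{60409}$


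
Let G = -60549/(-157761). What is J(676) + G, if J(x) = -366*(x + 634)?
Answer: -25213342837/52587 ≈ -4.7946e+5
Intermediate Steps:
G = 20183/52587 (G = -60549*(-1/157761) = 20183/52587 ≈ 0.38380)
J(x) = -232044 - 366*x (J(x) = -366*(634 + x) = -232044 - 366*x)
J(676) + G = (-232044 - 366*676) + 20183/52587 = (-232044 - 247416) + 20183/52587 = -479460 + 20183/52587 = -25213342837/52587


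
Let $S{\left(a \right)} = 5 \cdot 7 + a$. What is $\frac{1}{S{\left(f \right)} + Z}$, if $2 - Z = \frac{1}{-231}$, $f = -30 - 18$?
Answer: $- \frac{231}{2540} \approx -0.090945$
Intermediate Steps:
$f = -48$
$S{\left(a \right)} = 35 + a$
$Z = \frac{463}{231}$ ($Z = 2 - \frac{1}{-231} = 2 - - \frac{1}{231} = 2 + \frac{1}{231} = \frac{463}{231} \approx 2.0043$)
$\frac{1}{S{\left(f \right)} + Z} = \frac{1}{\left(35 - 48\right) + \frac{463}{231}} = \frac{1}{-13 + \frac{463}{231}} = \frac{1}{- \frac{2540}{231}} = - \frac{231}{2540}$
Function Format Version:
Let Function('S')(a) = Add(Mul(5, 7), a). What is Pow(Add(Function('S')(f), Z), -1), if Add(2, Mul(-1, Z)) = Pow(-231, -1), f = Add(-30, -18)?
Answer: Rational(-231, 2540) ≈ -0.090945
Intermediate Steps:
f = -48
Function('S')(a) = Add(35, a)
Z = Rational(463, 231) (Z = Add(2, Mul(-1, Pow(-231, -1))) = Add(2, Mul(-1, Rational(-1, 231))) = Add(2, Rational(1, 231)) = Rational(463, 231) ≈ 2.0043)
Pow(Add(Function('S')(f), Z), -1) = Pow(Add(Add(35, -48), Rational(463, 231)), -1) = Pow(Add(-13, Rational(463, 231)), -1) = Pow(Rational(-2540, 231), -1) = Rational(-231, 2540)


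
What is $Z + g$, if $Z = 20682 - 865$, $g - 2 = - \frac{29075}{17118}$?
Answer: $\frac{339232567}{17118} \approx 19817.0$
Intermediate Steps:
$g = \frac{5161}{17118}$ ($g = 2 - \frac{29075}{17118} = \frac{5161}{17118} \approx 0.3015$)
$Z = 19817$
$Z + g = 19817 + \frac{5161}{17118} = \frac{339232567}{17118}$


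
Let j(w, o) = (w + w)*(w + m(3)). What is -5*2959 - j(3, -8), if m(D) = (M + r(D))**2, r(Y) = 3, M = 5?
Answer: -15197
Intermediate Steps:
m(D) = 64 (m(D) = (5 + 3)**2 = 8**2 = 64)
j(w, o) = 2*w*(64 + w) (j(w, o) = (w + w)*(w + 64) = (2*w)*(64 + w) = 2*w*(64 + w))
-5*2959 - j(3, -8) = -5*2959 - 2*3*(64 + 3) = -14795 - 2*3*67 = -14795 - 1*402 = -14795 - 402 = -15197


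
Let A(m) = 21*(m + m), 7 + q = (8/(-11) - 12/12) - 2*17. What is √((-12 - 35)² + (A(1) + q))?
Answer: 3*√29689/11 ≈ 46.992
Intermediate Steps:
q = -470/11 (q = -7 + ((8/(-11) - 12/12) - 2*17) = -7 + ((8*(-1/11) - 12*1/12) - 34) = -7 + ((-8/11 - 1) - 34) = -7 + (-19/11 - 34) = -7 - 393/11 = -470/11 ≈ -42.727)
A(m) = 42*m (A(m) = 21*(2*m) = 42*m)
√((-12 - 35)² + (A(1) + q)) = √((-12 - 35)² + (42*1 - 470/11)) = √((-47)² + (42 - 470/11)) = √(2209 - 8/11) = √(24291/11) = 3*√29689/11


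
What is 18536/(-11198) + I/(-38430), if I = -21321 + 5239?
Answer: -133063061/107584785 ≈ -1.2368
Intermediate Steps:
I = -16082
18536/(-11198) + I/(-38430) = 18536/(-11198) - 16082/(-38430) = 18536*(-1/11198) - 16082*(-1/38430) = -9268/5599 + 8041/19215 = -133063061/107584785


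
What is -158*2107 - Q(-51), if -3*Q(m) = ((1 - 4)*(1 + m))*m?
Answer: -335456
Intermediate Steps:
Q(m) = -m*(-3 - 3*m)/3 (Q(m) = -(1 - 4)*(1 + m)*m/3 = -(-3*(1 + m))*m/3 = -(-3 - 3*m)*m/3 = -m*(-3 - 3*m)/3)
-158*2107 - Q(-51) = -158*2107 - (-51)*(1 - 51) = -332906 - (-51)*(-50) = -332906 - 1*2550 = -332906 - 2550 = -335456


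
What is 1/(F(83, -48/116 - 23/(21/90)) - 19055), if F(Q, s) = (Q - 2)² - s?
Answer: -203/2516188 ≈ -8.0678e-5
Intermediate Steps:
F(Q, s) = (-2 + Q)² - s
1/(F(83, -48/116 - 23/(21/90)) - 19055) = 1/(((-2 + 83)² - (-48/116 - 23/(21/90))) - 19055) = 1/((81² - (-48*1/116 - 23/(21*(1/90)))) - 19055) = 1/((6561 - (-12/29 - 23/7/30)) - 19055) = 1/((6561 - (-12/29 - 23*30/7)) - 19055) = 1/((6561 - (-12/29 - 690/7)) - 19055) = 1/((6561 - 1*(-20094/203)) - 19055) = 1/((6561 + 20094/203) - 19055) = 1/(1351977/203 - 19055) = 1/(-2516188/203) = -203/2516188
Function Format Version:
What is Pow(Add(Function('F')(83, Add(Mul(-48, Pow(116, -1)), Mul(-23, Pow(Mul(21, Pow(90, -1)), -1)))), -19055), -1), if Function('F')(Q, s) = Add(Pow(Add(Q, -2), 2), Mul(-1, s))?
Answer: Rational(-203, 2516188) ≈ -8.0678e-5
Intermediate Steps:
Function('F')(Q, s) = Add(Pow(Add(-2, Q), 2), Mul(-1, s))
Pow(Add(Function('F')(83, Add(Mul(-48, Pow(116, -1)), Mul(-23, Pow(Mul(21, Pow(90, -1)), -1)))), -19055), -1) = Pow(Add(Add(Pow(Add(-2, 83), 2), Mul(-1, Add(Mul(-48, Pow(116, -1)), Mul(-23, Pow(Mul(21, Pow(90, -1)), -1))))), -19055), -1) = Pow(Add(Add(Pow(81, 2), Mul(-1, Add(Mul(-48, Rational(1, 116)), Mul(-23, Pow(Mul(21, Rational(1, 90)), -1))))), -19055), -1) = Pow(Add(Add(6561, Mul(-1, Add(Rational(-12, 29), Mul(-23, Pow(Rational(7, 30), -1))))), -19055), -1) = Pow(Add(Add(6561, Mul(-1, Add(Rational(-12, 29), Mul(-23, Rational(30, 7))))), -19055), -1) = Pow(Add(Add(6561, Mul(-1, Add(Rational(-12, 29), Rational(-690, 7)))), -19055), -1) = Pow(Add(Add(6561, Mul(-1, Rational(-20094, 203))), -19055), -1) = Pow(Add(Add(6561, Rational(20094, 203)), -19055), -1) = Pow(Add(Rational(1351977, 203), -19055), -1) = Pow(Rational(-2516188, 203), -1) = Rational(-203, 2516188)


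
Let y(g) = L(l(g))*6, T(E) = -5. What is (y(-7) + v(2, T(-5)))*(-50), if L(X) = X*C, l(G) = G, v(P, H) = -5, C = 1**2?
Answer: 2350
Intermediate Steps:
C = 1
L(X) = X (L(X) = X*1 = X)
y(g) = 6*g (y(g) = g*6 = 6*g)
(y(-7) + v(2, T(-5)))*(-50) = (6*(-7) - 5)*(-50) = (-42 - 5)*(-50) = -47*(-50) = 2350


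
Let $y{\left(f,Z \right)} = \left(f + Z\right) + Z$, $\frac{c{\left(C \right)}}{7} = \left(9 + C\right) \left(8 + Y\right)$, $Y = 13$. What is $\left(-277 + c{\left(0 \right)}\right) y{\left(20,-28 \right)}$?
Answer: $-37656$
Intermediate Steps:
$c{\left(C \right)} = 1323 + 147 C$ ($c{\left(C \right)} = 7 \left(9 + C\right) \left(8 + 13\right) = 7 \left(9 + C\right) 21 = 7 \left(189 + 21 C\right) = 1323 + 147 C$)
$y{\left(f,Z \right)} = f + 2 Z$ ($y{\left(f,Z \right)} = \left(Z + f\right) + Z = f + 2 Z$)
$\left(-277 + c{\left(0 \right)}\right) y{\left(20,-28 \right)} = \left(-277 + \left(1323 + 147 \cdot 0\right)\right) \left(20 + 2 \left(-28\right)\right) = \left(-277 + \left(1323 + 0\right)\right) \left(20 - 56\right) = \left(-277 + 1323\right) \left(-36\right) = 1046 \left(-36\right) = -37656$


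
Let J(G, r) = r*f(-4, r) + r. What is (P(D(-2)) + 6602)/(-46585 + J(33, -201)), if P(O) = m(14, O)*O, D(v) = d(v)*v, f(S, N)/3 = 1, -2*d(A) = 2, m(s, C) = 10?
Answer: -6622/47389 ≈ -0.13974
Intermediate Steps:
d(A) = -1 (d(A) = -½*2 = -1)
f(S, N) = 3 (f(S, N) = 3*1 = 3)
J(G, r) = 4*r (J(G, r) = r*3 + r = 3*r + r = 4*r)
D(v) = -v
P(O) = 10*O
(P(D(-2)) + 6602)/(-46585 + J(33, -201)) = (10*(-1*(-2)) + 6602)/(-46585 + 4*(-201)) = (10*2 + 6602)/(-46585 - 804) = (20 + 6602)/(-47389) = 6622*(-1/47389) = -6622/47389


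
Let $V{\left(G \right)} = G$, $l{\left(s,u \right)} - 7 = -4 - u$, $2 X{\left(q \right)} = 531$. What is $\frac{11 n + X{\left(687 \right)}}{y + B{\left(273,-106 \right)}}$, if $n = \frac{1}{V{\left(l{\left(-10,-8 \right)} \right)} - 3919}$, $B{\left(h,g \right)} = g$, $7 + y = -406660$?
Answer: $- \frac{1037563}{1589668884} \approx -0.00065269$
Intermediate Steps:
$X{\left(q \right)} = \frac{531}{2}$ ($X{\left(q \right)} = \frac{1}{2} \cdot 531 = \frac{531}{2}$)
$y = -406667$ ($y = -7 - 406660 = -406667$)
$l{\left(s,u \right)} = 3 - u$ ($l{\left(s,u \right)} = 7 - \left(4 + u\right) = 3 - u$)
$n = - \frac{1}{3908}$ ($n = \frac{1}{\left(3 - -8\right) - 3919} = \frac{1}{\left(3 + 8\right) - 3919} = \frac{1}{11 - 3919} = \frac{1}{-3908} = - \frac{1}{3908} \approx -0.00025589$)
$\frac{11 n + X{\left(687 \right)}}{y + B{\left(273,-106 \right)}} = \frac{11 \left(- \frac{1}{3908}\right) + \frac{531}{2}}{-406667 - 106} = \frac{- \frac{11}{3908} + \frac{531}{2}}{-406773} = \frac{1037563}{3908} \left(- \frac{1}{406773}\right) = - \frac{1037563}{1589668884}$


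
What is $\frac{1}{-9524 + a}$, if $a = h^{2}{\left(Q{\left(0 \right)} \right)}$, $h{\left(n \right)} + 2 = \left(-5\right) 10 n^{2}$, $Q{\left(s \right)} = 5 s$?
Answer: $- \frac{1}{9520} \approx -0.00010504$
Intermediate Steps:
$h{\left(n \right)} = -2 - 50 n^{2}$ ($h{\left(n \right)} = -2 + \left(-5\right) 10 n^{2} = -2 - 50 n^{2}$)
$a = 4$ ($a = \left(-2 - 50 \left(5 \cdot 0\right)^{2}\right)^{2} = \left(-2 - 50 \cdot 0^{2}\right)^{2} = \left(-2 - 0\right)^{2} = \left(-2 + 0\right)^{2} = \left(-2\right)^{2} = 4$)
$\frac{1}{-9524 + a} = \frac{1}{-9524 + 4} = \frac{1}{-9520} = - \frac{1}{9520}$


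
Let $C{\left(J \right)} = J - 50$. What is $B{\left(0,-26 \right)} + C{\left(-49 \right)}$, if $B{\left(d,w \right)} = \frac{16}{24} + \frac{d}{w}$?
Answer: $- \frac{295}{3} \approx -98.333$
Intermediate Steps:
$B{\left(d,w \right)} = \frac{2}{3} + \frac{d}{w}$ ($B{\left(d,w \right)} = 16 \cdot \frac{1}{24} + \frac{d}{w} = \frac{2}{3} + \frac{d}{w}$)
$C{\left(J \right)} = -50 + J$
$B{\left(0,-26 \right)} + C{\left(-49 \right)} = \left(\frac{2}{3} + \frac{0}{-26}\right) - 99 = \left(\frac{2}{3} + 0 \left(- \frac{1}{26}\right)\right) - 99 = \left(\frac{2}{3} + 0\right) - 99 = \frac{2}{3} - 99 = - \frac{295}{3}$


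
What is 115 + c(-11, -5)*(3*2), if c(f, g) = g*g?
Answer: 265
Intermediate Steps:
c(f, g) = g²
115 + c(-11, -5)*(3*2) = 115 + (-5)²*(3*2) = 115 + 25*6 = 115 + 150 = 265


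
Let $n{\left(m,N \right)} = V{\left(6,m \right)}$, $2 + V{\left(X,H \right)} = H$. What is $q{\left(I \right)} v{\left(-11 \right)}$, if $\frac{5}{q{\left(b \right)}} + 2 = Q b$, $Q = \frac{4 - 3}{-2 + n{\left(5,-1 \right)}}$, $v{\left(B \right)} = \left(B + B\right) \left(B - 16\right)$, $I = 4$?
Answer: $1485$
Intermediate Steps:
$V{\left(X,H \right)} = -2 + H$
$n{\left(m,N \right)} = -2 + m$
$v{\left(B \right)} = 2 B \left(-16 + B\right)$
$Q = 1$ ($Q = \frac{4 - 3}{-2 + \left(-2 + 5\right)} = 1 \frac{1}{-2 + 3} = 1 \cdot 1^{-1} = 1 \cdot 1 = 1$)
$q{\left(b \right)} = \frac{5}{-2 + b}$ ($q{\left(b \right)} = \frac{5}{-2 + 1 b} = \frac{5}{-2 + b}$)
$q{\left(I \right)} v{\left(-11 \right)} = \frac{5}{-2 + 4} \cdot 2 \left(-11\right) \left(-16 - 11\right) = \frac{5}{2} \cdot 2 \left(-11\right) \left(-27\right) = 5 \cdot \frac{1}{2} \cdot 594 = \frac{5}{2} \cdot 594 = 1485$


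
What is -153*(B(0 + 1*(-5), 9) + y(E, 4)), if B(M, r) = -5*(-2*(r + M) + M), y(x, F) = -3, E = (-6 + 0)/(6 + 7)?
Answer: -9486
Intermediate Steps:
E = -6/13 ≈ -0.46154
B(M, r) = 5*M + 10*r (B(M, r) = -5*(-2*(M + r) + M) = -5*((-2*M - 2*r) + M) = -5*(-M - 2*r) = 5*M + 10*r)
-153*(B(0 + 1*(-5), 9) + y(E, 4)) = -153*((5*(0 + 1*(-5)) + 10*9) - 3) = -153*((5*(0 - 5) + 90) - 3) = -153*((5*(-5) + 90) - 3) = -153*((-25 + 90) - 3) = -153*(65 - 3) = -153*62 = -9486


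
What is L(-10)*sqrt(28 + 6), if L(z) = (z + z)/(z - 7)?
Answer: 20*sqrt(34)/17 ≈ 6.8599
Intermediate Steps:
L(z) = 2*z/(-7 + z) (L(z) = (2*z)/(-7 + z) = 2*z/(-7 + z))
L(-10)*sqrt(28 + 6) = (2*(-10)/(-7 - 10))*sqrt(28 + 6) = (2*(-10)/(-17))*sqrt(34) = (2*(-10)*(-1/17))*sqrt(34) = 20*sqrt(34)/17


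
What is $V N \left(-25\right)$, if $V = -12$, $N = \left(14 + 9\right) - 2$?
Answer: $6300$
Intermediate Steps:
$N = 21$ ($N = 23 - 2 = 21$)
$V N \left(-25\right) = \left(-12\right) 21 \left(-25\right) = \left(-252\right) \left(-25\right) = 6300$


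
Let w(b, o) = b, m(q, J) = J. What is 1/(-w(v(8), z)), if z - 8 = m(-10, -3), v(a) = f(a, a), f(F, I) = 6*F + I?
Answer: -1/56 ≈ -0.017857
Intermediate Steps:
f(F, I) = I + 6*F
v(a) = 7*a (v(a) = a + 6*a = 7*a)
z = 5 (z = 8 - 3 = 5)
1/(-w(v(8), z)) = 1/(-7*8) = 1/(-1*56) = 1/(-56) = -1/56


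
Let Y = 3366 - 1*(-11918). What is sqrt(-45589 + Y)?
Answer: I*sqrt(30305) ≈ 174.08*I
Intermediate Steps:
Y = 15284 (Y = 3366 + 11918 = 15284)
sqrt(-45589 + Y) = sqrt(-45589 + 15284) = sqrt(-30305) = I*sqrt(30305)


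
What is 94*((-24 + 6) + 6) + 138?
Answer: -990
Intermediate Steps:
94*((-24 + 6) + 6) + 138 = 94*(-18 + 6) + 138 = 94*(-12) + 138 = -1128 + 138 = -990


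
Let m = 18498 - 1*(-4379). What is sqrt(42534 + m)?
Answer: sqrt(65411) ≈ 255.76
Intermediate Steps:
m = 22877 (m = 18498 + 4379 = 22877)
sqrt(42534 + m) = sqrt(42534 + 22877) = sqrt(65411)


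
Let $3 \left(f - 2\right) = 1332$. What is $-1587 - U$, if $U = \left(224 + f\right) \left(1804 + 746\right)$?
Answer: $-1710087$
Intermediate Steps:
$f = 446$ ($f = 2 + \frac{1}{3} \cdot 1332 = 2 + 444 = 446$)
$U = 1708500$ ($U = \left(224 + 446\right) \left(1804 + 746\right) = 670 \cdot 2550 = 1708500$)
$-1587 - U = -1587 - 1708500 = -1710087$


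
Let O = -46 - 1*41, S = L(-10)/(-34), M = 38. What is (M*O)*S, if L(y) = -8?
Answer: -13224/17 ≈ -777.88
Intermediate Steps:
S = 4/17 (S = -8/(-34) = -8*(-1/34) = 4/17 ≈ 0.23529)
O = -87 (O = -46 - 41 = -87)
(M*O)*S = (38*(-87))*(4/17) = -3306*4/17 = -13224/17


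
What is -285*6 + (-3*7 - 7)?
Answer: -1738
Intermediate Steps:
-285*6 + (-3*7 - 7) = -1710 + (-21 - 7) = -1710 - 28 = -1738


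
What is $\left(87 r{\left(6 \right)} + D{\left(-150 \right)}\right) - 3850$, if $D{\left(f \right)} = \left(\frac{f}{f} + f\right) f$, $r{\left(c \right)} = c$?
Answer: $19022$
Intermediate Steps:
$D{\left(f \right)} = f \left(1 + f\right)$ ($D{\left(f \right)} = \left(1 + f\right) f = f \left(1 + f\right)$)
$\left(87 r{\left(6 \right)} + D{\left(-150 \right)}\right) - 3850 = \left(87 \cdot 6 - 150 \left(1 - 150\right)\right) - 3850 = \left(522 - -22350\right) - 3850 = \left(522 + 22350\right) - 3850 = 22872 - 3850 = 19022$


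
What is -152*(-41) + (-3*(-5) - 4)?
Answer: 6243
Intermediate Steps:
-152*(-41) + (-3*(-5) - 4) = 6232 + (15 - 4) = 6232 + 11 = 6243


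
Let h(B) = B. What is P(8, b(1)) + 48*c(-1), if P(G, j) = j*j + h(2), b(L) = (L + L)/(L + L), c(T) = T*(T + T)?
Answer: 99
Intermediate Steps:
c(T) = 2*T² (c(T) = T*(2*T) = 2*T²)
b(L) = 1 (b(L) = (2*L)/((2*L)) = (2*L)*(1/(2*L)) = 1)
P(G, j) = 2 + j² (P(G, j) = j*j + 2 = j² + 2 = 2 + j²)
P(8, b(1)) + 48*c(-1) = (2 + 1²) + 48*(2*(-1)²) = (2 + 1) + 48*(2*1) = 3 + 48*2 = 3 + 96 = 99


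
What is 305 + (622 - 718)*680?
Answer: -64975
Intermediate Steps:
305 + (622 - 718)*680 = 305 - 96*680 = 305 - 65280 = -64975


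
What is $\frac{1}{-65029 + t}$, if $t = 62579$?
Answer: $- \frac{1}{2450} \approx -0.00040816$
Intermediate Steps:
$\frac{1}{-65029 + t} = \frac{1}{-65029 + 62579} = \frac{1}{-2450} = - \frac{1}{2450}$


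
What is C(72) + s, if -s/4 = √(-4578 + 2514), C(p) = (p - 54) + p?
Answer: 90 - 16*I*√129 ≈ 90.0 - 181.73*I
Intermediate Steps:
C(p) = -54 + 2*p (C(p) = (-54 + p) + p = -54 + 2*p)
s = -16*I*√129 (s = -4*√(-4578 + 2514) = -16*I*√129 ≈ -181.73*I)
C(72) + s = (-54 + 2*72) - 16*I*√129 = (-54 + 144) - 16*I*√129 = 90 - 16*I*√129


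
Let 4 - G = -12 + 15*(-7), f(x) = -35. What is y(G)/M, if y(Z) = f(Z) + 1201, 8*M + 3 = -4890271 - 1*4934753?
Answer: -9328/9825027 ≈ -0.00094941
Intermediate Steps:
G = 121 (G = 4 - (-12 + 15*(-7)) = 4 - (-12 - 105) = 4 - 1*(-117) = 4 + 117 = 121)
M = -9825027/8 (M = -3/8 + (-4890271 - 1*4934753)/8 = -3/8 + (-4890271 - 4934753)/8 = -3/8 + (⅛)*(-9825024) = -3/8 - 1228128 = -9825027/8 ≈ -1.2281e+6)
y(Z) = 1166 (y(Z) = -35 + 1201 = 1166)
y(G)/M = 1166/(-9825027/8) = 1166*(-8/9825027) = -9328/9825027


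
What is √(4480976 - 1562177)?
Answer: 39*√1919 ≈ 1708.4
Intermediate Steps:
√(4480976 - 1562177) = √2918799 = 39*√1919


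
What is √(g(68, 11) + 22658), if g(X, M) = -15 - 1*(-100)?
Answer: 57*√7 ≈ 150.81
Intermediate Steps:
g(X, M) = 85 (g(X, M) = -15 + 100 = 85)
√(g(68, 11) + 22658) = √(85 + 22658) = √22743 = 57*√7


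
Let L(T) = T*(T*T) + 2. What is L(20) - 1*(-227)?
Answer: 8229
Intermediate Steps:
L(T) = 2 + T³ (L(T) = T*T² + 2 = T³ + 2 = 2 + T³)
L(20) - 1*(-227) = (2 + 20³) - 1*(-227) = (2 + 8000) + 227 = 8002 + 227 = 8229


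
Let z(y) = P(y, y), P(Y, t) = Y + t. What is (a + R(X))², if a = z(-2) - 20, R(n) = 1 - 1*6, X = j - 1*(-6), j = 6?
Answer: 841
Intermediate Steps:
z(y) = 2*y (z(y) = y + y = 2*y)
X = 12 (X = 6 - 1*(-6) = 6 + 6 = 12)
R(n) = -5 (R(n) = 1 - 6 = -5)
a = -24 (a = 2*(-2) - 20 = -4 - 20 = -24)
(a + R(X))² = (-24 - 5)² = (-29)² = 841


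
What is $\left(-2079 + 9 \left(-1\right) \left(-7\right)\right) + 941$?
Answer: $-1075$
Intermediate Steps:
$\left(-2079 + 9 \left(-1\right) \left(-7\right)\right) + 941 = \left(-2079 - -63\right) + 941 = \left(-2079 + 63\right) + 941 = -2016 + 941 = -1075$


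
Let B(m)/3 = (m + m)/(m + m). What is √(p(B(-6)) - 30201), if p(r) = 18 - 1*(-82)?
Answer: I*√30101 ≈ 173.5*I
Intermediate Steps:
B(m) = 3 (B(m) = 3*((m + m)/(m + m)) = 3*((2*m)/((2*m))) = 3*((2*m)*(1/(2*m))) = 3*1 = 3)
p(r) = 100 (p(r) = 18 + 82 = 100)
√(p(B(-6)) - 30201) = √(100 - 30201) = √(-30101) = I*√30101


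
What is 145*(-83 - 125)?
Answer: -30160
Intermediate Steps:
145*(-83 - 125) = 145*(-208) = -30160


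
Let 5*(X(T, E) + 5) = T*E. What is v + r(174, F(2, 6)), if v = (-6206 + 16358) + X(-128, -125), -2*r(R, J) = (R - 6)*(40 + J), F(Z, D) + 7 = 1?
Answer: 10491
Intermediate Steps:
X(T, E) = -5 + E*T/5 (X(T, E) = -5 + (T*E)/5 = -5 + (E*T)/5 = -5 + E*T/5)
F(Z, D) = -6 (F(Z, D) = -7 + 1 = -6)
r(R, J) = -(-6 + R)*(40 + J)/2 (r(R, J) = -(R - 6)*(40 + J)/2 = -(-6 + R)*(40 + J)/2)
v = 13347 (v = (-6206 + 16358) + (-5 + (⅕)*(-125)*(-128)) = 10152 + (-5 + 3200) = 10152 + 3195 = 13347)
v + r(174, F(2, 6)) = 13347 + (120 - 20*174 + 3*(-6) - ½*(-6)*174) = 13347 + (120 - 3480 - 18 + 522) = 13347 - 2856 = 10491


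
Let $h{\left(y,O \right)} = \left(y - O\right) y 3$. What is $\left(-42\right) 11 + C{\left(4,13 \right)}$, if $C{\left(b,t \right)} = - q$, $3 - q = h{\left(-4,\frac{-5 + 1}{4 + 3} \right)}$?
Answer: $- \frac{2967}{7} \approx -423.86$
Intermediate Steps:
$h{\left(y,O \right)} = 3 y \left(y - O\right)$ ($h{\left(y,O \right)} = y \left(y - O\right) 3 = 3 y \left(y - O\right)$)
$q = - \frac{267}{7}$ ($q = 3 - 3 \left(-4\right) \left(-4 - \frac{-5 + 1}{4 + 3}\right) = 3 - 3 \left(-4\right) \left(-4 - - \frac{4}{7}\right) = 3 - 3 \left(-4\right) \left(-4 + \frac{4}{7}\right) = 3 - 3 \left(-4\right) \left(- \frac{24}{7}\right) = 3 - \frac{288}{7} = - \frac{267}{7} \approx -38.143$)
$C{\left(b,t \right)} = \frac{267}{7}$ ($C{\left(b,t \right)} = \left(-1\right) \left(- \frac{267}{7}\right) = \frac{267}{7}$)
$\left(-42\right) 11 + C{\left(4,13 \right)} = \left(-42\right) 11 + \frac{267}{7} = -462 + \frac{267}{7} = - \frac{2967}{7}$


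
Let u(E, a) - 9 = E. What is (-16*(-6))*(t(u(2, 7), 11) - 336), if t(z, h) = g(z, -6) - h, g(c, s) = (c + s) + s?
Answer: -33408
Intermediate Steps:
g(c, s) = c + 2*s
u(E, a) = 9 + E
t(z, h) = -12 + z - h (t(z, h) = (z + 2*(-6)) - h = (z - 12) - h = (-12 + z) - h = -12 + z - h)
(-16*(-6))*(t(u(2, 7), 11) - 336) = (-16*(-6))*((-12 + (9 + 2) - 1*11) - 336) = 96*((-12 + 11 - 11) - 336) = 96*(-12 - 336) = 96*(-348) = -33408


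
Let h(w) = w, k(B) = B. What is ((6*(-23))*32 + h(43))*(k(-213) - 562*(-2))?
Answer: -3983803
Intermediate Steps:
((6*(-23))*32 + h(43))*(k(-213) - 562*(-2)) = ((6*(-23))*32 + 43)*(-213 - 562*(-2)) = (-138*32 + 43)*(-213 + 1124) = (-4416 + 43)*911 = -4373*911 = -3983803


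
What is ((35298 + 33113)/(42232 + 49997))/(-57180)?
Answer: -68411/5273654220 ≈ -1.2972e-5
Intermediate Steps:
((35298 + 33113)/(42232 + 49997))/(-57180) = (68411/92229)*(-1/57180) = -68411/5273654220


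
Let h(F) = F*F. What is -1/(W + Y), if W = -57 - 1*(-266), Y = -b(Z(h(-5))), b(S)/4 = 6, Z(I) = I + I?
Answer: -1/185 ≈ -0.0054054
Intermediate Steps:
h(F) = F²
Z(I) = 2*I
b(S) = 24 (b(S) = 4*6 = 24)
Y = -24 (Y = -1*24 = -24)
W = 209 (W = -57 + 266 = 209)
-1/(W + Y) = -1/(209 - 24) = -1/185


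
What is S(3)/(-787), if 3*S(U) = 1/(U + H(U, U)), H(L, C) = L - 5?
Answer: -1/2361 ≈ -0.00042355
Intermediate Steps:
H(L, C) = -5 + L
S(U) = 1/(3*(-5 + 2*U)) (S(U) = 1/(3*(U + (-5 + U))) = 1/(3*(-5 + 2*U)))
S(3)/(-787) = (1/(3*(-5 + 2*3)))/(-787) = (1/(3*(-5 + 6)))*(-1/787) = ((⅓)/1)*(-1/787) = ((⅓)*1)*(-1/787) = (⅓)*(-1/787) = -1/2361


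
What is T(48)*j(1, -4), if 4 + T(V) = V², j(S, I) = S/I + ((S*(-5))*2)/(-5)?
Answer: 4025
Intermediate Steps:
j(S, I) = 2*S + S/I (j(S, I) = S/I + (-5*S*2)*(-⅕) = S/I - 10*S*(-⅕) = S/I + 2*S = 2*S + S/I)
T(V) = -4 + V²
T(48)*j(1, -4) = (-4 + 48²)*(2*1 + 1/(-4)) = (-4 + 2304)*(2 + 1*(-¼)) = 2300*(2 - ¼) = 2300*(7/4) = 4025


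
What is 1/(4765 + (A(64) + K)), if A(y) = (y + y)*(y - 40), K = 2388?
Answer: 1/10225 ≈ 9.7799e-5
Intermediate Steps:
A(y) = 2*y*(-40 + y) (A(y) = (2*y)*(-40 + y) = 2*y*(-40 + y))
1/(4765 + (A(64) + K)) = 1/(4765 + (2*64*(-40 + 64) + 2388)) = 1/(4765 + (2*64*24 + 2388)) = 1/(4765 + (3072 + 2388)) = 1/(4765 + 5460) = 1/10225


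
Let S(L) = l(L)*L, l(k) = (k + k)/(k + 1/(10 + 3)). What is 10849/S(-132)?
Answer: -18606035/453024 ≈ -41.071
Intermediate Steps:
l(k) = 2*k/(1/13 + k) (l(k) = (2*k)/(k + 1/13) = (2*k)/(1/13 + k) = 2*k/(1/13 + k))
S(L) = 26*L²/(1 + 13*L) (S(L) = (26*L/(1 + 13*L))*L = 26*L²/(1 + 13*L))
10849/S(-132) = 10849/((26*(-132)²/(1 + 13*(-132)))) = 10849/((26*17424/(1 - 1716))) = 10849/((26*17424/(-1715))) = 10849/((26*17424*(-1/1715))) = 10849/(-453024/1715) = 10849*(-1715/453024) = -18606035/453024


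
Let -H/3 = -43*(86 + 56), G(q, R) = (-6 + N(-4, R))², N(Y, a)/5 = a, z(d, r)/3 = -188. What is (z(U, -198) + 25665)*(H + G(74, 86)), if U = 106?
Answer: 4972357494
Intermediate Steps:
z(d, r) = -564 (z(d, r) = 3*(-188) = -564)
N(Y, a) = 5*a
G(q, R) = (-6 + 5*R)²
H = 18318 (H = -(-129)*(86 + 56) = -(-129)*142 = -3*(-6106) = 18318)
(z(U, -198) + 25665)*(H + G(74, 86)) = (-564 + 25665)*(18318 + (-6 + 5*86)²) = 25101*(18318 + (-6 + 430)²) = 25101*(18318 + 424²) = 25101*(18318 + 179776) = 25101*198094 = 4972357494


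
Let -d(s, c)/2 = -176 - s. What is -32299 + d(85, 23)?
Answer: -31777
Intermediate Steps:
d(s, c) = 352 + 2*s (d(s, c) = -2*(-176 - s) = 352 + 2*s)
-32299 + d(85, 23) = -32299 + (352 + 2*85) = -32299 + (352 + 170) = -32299 + 522 = -31777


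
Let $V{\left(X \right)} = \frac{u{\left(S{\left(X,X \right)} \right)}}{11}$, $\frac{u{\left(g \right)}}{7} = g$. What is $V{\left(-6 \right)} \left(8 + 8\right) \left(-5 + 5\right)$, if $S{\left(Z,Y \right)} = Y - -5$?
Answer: $0$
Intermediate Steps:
$S{\left(Z,Y \right)} = 5 + Y$ ($S{\left(Z,Y \right)} = Y + 5 = 5 + Y$)
$u{\left(g \right)} = 7 g$
$V{\left(X \right)} = \frac{35}{11} + \frac{7 X}{11}$ ($V{\left(X \right)} = \frac{7 \left(5 + X\right)}{11} = \left(35 + 7 X\right) \frac{1}{11} = \frac{35}{11} + \frac{7 X}{11}$)
$V{\left(-6 \right)} \left(8 + 8\right) \left(-5 + 5\right) = \left(\frac{35}{11} + \frac{7}{11} \left(-6\right)\right) \left(8 + 8\right) \left(-5 + 5\right) = \left(\frac{35}{11} - \frac{42}{11}\right) 16 \cdot 0 = \left(- \frac{7}{11}\right) 0 = 0$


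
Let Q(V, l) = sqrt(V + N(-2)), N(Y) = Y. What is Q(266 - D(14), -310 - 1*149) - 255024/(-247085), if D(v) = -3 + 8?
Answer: 255024/247085 + sqrt(259) ≈ 17.126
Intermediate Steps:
D(v) = 5
Q(V, l) = sqrt(-2 + V) (Q(V, l) = sqrt(V - 2) = sqrt(-2 + V))
Q(266 - D(14), -310 - 1*149) - 255024/(-247085) = sqrt(-2 + (266 - 1*5)) - 255024/(-247085) = sqrt(-2 + (266 - 5)) - 255024*(-1)/247085 = sqrt(-2 + 261) - 1*(-255024/247085) = sqrt(259) + 255024/247085 = 255024/247085 + sqrt(259)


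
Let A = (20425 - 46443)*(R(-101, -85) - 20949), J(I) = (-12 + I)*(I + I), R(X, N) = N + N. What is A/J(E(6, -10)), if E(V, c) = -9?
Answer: 39248153/27 ≈ 1.4536e+6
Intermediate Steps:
R(X, N) = 2*N
J(I) = 2*I*(-12 + I) (J(I) = (-12 + I)*(2*I) = 2*I*(-12 + I))
A = 549474142 (A = (20425 - 46443)*(2*(-85) - 20949) = -26018*(-170 - 20949) = -26018*(-21119) = 549474142)
A/J(E(6, -10)) = 549474142/((2*(-9)*(-12 - 9))) = 549474142/((2*(-9)*(-21))) = 549474142/378 = 549474142*(1/378) = 39248153/27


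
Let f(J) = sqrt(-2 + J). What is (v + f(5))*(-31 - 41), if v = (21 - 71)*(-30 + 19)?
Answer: -39600 - 72*sqrt(3) ≈ -39725.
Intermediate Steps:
v = 550 (v = -50*(-11) = 550)
(v + f(5))*(-31 - 41) = (550 + sqrt(-2 + 5))*(-31 - 41) = (550 + sqrt(3))*(-72) = -39600 - 72*sqrt(3)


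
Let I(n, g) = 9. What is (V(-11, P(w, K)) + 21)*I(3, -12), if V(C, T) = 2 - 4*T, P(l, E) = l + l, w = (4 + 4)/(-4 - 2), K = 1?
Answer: 303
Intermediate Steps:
w = -4/3 (w = 8/(-6) = 8*(-1/6) = -4/3 ≈ -1.3333)
P(l, E) = 2*l
(V(-11, P(w, K)) + 21)*I(3, -12) = ((2 - 8*(-4)/3) + 21)*9 = ((2 - 4*(-8/3)) + 21)*9 = ((2 + 32/3) + 21)*9 = (38/3 + 21)*9 = (101/3)*9 = 303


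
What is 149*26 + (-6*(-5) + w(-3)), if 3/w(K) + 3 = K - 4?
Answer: 39037/10 ≈ 3903.7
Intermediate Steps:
w(K) = 3/(-7 + K) (w(K) = 3/(-3 + (K - 4)) = 3/(-3 + (-4 + K)) = 3/(-7 + K))
149*26 + (-6*(-5) + w(-3)) = 149*26 + (-6*(-5) + 3/(-7 - 3)) = 3874 + (30 + 3/(-10)) = 3874 + (30 + 3*(-⅒)) = 3874 + (30 - 3/10) = 3874 + 297/10 = 39037/10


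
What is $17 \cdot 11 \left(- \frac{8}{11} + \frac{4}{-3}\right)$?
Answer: $- \frac{1156}{3} \approx -385.33$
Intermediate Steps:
$17 \cdot 11 \left(- \frac{8}{11} + \frac{4}{-3}\right) = 187 \left(\left(-8\right) \frac{1}{11} + 4 \left(- \frac{1}{3}\right)\right) = 187 \left(- \frac{8}{11} - \frac{4}{3}\right) = 187 \left(- \frac{68}{33}\right) = - \frac{1156}{3}$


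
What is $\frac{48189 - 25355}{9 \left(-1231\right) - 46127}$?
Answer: $- \frac{11417}{28603} \approx -0.39915$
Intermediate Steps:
$\frac{48189 - 25355}{9 \left(-1231\right) - 46127} = \frac{22834}{-11079 - 46127} = \frac{22834}{-57206} = 22834 \left(- \frac{1}{57206}\right) = - \frac{11417}{28603}$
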